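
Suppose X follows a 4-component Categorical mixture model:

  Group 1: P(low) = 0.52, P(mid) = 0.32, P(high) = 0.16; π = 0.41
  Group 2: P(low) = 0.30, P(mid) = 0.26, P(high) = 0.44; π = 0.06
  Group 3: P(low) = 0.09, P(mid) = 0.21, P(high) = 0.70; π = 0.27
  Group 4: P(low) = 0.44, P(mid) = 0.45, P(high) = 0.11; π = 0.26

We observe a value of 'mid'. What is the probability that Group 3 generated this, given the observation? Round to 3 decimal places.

Posterior ∝ prior × likelihood, so P(k | x) ∝ w_k f_k(x); normalise over all components.
Evaluate each component's likelihood at the observed value:
  f_1 = P(mid | comp) = 0.32
  f_2 = P(mid | comp) = 0.26
  f_3 = P(mid | comp) = 0.21
  f_4 = P(mid | comp) = 0.45
Multiply by the mixture weights:
  w_1·f_1 = 0.41 × 0.32 = 0.1312
  w_2·f_2 = 0.06 × 0.26 = 0.0156
  w_3·f_3 = 0.27 × 0.21 = 0.0567
  w_4·f_4 = 0.26 × 0.45 = 0.117
Sum: 0.1312 + 0.0156 + 0.0567 + 0.117 = 0.3205
P(Group 3 | 'mid') ≈ 0.177

0.177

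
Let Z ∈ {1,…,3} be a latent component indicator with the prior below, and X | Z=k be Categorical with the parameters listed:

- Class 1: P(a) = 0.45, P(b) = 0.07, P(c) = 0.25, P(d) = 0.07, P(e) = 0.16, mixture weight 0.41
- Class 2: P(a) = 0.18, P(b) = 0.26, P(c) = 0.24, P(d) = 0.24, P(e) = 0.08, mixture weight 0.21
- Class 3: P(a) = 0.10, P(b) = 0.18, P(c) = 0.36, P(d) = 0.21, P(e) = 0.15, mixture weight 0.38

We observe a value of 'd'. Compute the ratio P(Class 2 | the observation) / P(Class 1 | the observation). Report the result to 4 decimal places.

1.7561

Since P(k|x) ∝ π_k f_k(x), the posterior odds are π_i f_i(x) / (π_j f_j(x)).
Evaluate each component's likelihood at the observed value:
  p_1 = P(d | comp) = 0.07
  p_2 = P(d | comp) = 0.24
  p_3 = P(d | comp) = 0.21
Odds = (0.21/0.41) × (0.24/0.07) = 0.512195 × 3.42857 ≈ 1.7561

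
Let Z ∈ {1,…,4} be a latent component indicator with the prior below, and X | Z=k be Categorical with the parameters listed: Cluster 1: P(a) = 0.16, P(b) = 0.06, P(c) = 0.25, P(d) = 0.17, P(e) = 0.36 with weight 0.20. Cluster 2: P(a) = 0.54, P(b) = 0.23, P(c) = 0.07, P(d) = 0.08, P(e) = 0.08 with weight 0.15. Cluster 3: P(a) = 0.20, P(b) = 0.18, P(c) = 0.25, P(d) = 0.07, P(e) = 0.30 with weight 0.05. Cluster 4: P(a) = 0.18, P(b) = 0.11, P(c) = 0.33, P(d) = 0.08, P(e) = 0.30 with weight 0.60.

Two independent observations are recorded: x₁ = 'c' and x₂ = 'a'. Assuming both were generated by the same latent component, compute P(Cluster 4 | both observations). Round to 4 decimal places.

0.6879

The responsibility of component k is π_k f_k(x) divided by Σ_j π_j f_j(x).
Since both observations come from the same component, the likelihood for component k is f_k(x₁)·f_k(x₂).
  p_1 = [P(c | comp) = 0.25] × [0.16] = 0.04
  p_2 = [P(c | comp) = 0.07] × [0.54] = 0.0378
  p_3 = [P(c | comp) = 0.25] × [0.2] = 0.05
  p_4 = [P(c | comp) = 0.33] × [0.18] = 0.0594
Unnormalised posteriors:
  π_1·p_1 = 0.20 × 0.04 = 0.008
  π_2·p_2 = 0.15 × 0.0378 = 0.00567
  π_3·p_3 = 0.05 × 0.05 = 0.0025
  π_4·p_4 = 0.60 × 0.0594 = 0.03564
Evidence: 0.008 + 0.00567 + 0.0025 + 0.03564 = 0.05181
P(Cluster 4 | x₁,x₂) ≈ 0.6879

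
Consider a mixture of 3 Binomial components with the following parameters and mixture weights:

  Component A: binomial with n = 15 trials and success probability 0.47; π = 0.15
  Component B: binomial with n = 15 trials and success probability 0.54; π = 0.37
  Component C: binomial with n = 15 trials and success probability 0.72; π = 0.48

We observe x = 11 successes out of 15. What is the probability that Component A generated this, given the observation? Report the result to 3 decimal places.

Posterior ∝ prior × likelihood, so P(k | x) ∝ π_k f_k(x); normalise over all components.
Component likelihoods at x = 11 successes out of 15:
  p_A = C(15,11)·0.47^11·0.53^4 = 1365·0.000247216·0.0789048 = 0.0266264
  p_B = C(15,11)·0.54^11·0.46^4 = 1365·0.0011385·0.0447746 = 0.0695817
  p_C = C(15,11)·0.72^11·0.28^4 = 1365·0.0269561·0.00614656 = 0.226163
Unnormalised posteriors:
  π_A·p_A = 0.15 × 0.0266264 = 0.00399396
  π_B·p_B = 0.37 × 0.0695817 = 0.0257452
  π_C·p_C = 0.48 × 0.226163 = 0.108558
Normaliser: 0.00399396 + 0.0257452 + 0.108558 = 0.138298
Responsibility of Component A: 0.00399396 / 0.138298 ≈ 0.029

0.029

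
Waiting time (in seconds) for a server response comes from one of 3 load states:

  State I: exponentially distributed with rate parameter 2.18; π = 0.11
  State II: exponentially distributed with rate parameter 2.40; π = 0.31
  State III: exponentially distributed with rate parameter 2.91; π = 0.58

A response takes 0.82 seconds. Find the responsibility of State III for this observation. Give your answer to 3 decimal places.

Apply Bayes' rule: the posterior for each component is proportional to its prior times its likelihood at x.
Exponential densities:
  p_I = 0.364848
  p_II = 0.335367
  p_III = 0.267658
Prior × likelihood for each component:
  π_I·p_I = 0.11 × 0.364848 = 0.0401333
  π_II·p_II = 0.31 × 0.335367 = 0.103964
  π_III·p_III = 0.58 × 0.267658 = 0.155241
Denominator: 0.0401333 + 0.103964 + 0.155241 = 0.299338
So the posterior for State III is 0.155241 / 0.299338 ≈ 0.519.

0.519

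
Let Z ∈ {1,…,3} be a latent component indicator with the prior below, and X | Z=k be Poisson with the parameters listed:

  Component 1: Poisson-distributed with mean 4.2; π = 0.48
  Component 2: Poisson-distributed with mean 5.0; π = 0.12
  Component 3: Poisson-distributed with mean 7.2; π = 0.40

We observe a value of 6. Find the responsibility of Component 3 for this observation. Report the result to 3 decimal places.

0.444

Apply Bayes' rule: the posterior for each component is proportional to its prior times its likelihood at x.
Poisson probabilities:
  f_1 = e^(−4.2)·4.2^6/6! = 0.114321
  f_2 = e^(−5.0)·5.0^6/6! = 0.146223
  f_3 = e^(−7.2)·7.2^6/6! = 0.144458
Prior × likelihood for each component:
  π_1·f_1 = 0.48 × 0.114321 = 0.0548741
  π_2·f_2 = 0.12 × 0.146223 = 0.0175467
  π_3·f_3 = 0.40 × 0.144458 = 0.0577833
Normaliser: 0.0548741 + 0.0175467 + 0.0577833 = 0.130204
P(Component 3 | 6) = 0.0577833 / 0.130204 ≈ 0.444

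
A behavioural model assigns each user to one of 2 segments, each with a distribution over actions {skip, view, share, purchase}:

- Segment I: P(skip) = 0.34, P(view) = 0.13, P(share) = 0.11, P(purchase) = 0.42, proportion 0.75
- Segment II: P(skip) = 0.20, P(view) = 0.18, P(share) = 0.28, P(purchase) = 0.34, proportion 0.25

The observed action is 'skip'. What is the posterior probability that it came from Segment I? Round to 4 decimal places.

0.8361

Posterior ∝ prior × likelihood, so P(k | x) ∝ π_k f_k(x); normalise over all components.
Evaluate each component's likelihood at the observed value:
  L_I = P(skip | comp) = 0.34
  L_II = P(skip | comp) = 0.20
Multiply by the mixture weights:
  π_I·L_I = 0.75 × 0.34 = 0.255
  π_II·L_II = 0.25 × 0.2 = 0.05
Marginal: 0.255 + 0.05 = 0.305
P(Segment I | data) ≈ 0.8361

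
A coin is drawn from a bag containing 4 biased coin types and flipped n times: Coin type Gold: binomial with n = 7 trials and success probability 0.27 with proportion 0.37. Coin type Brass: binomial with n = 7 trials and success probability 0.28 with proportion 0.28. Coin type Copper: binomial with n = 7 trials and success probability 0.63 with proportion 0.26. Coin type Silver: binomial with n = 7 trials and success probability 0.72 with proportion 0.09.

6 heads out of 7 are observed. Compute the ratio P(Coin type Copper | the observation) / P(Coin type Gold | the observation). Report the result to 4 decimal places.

57.4793

Only the two components matter; the odds are (P(Z=i) f_i(x)) / (P(Z=j) f_j(x)).
Evaluate each component's likelihood at the observed value:
  f_Gold = C(7,6)·0.27^6·0.73^1 = 7·0.00038742·0.73 = 0.00197972
  f_Brass = C(7,6)·0.28^6·0.72^1 = 7·0.00048189·0.72 = 0.00242873
  f_Copper = C(7,6)·0.63^6·0.37^1 = 7·0.0625235·0.37 = 0.161936
  f_Silver = C(7,6)·0.72^6·0.28^1 = 7·0.139314·0.28 = 0.273056
Odds = (0.26/0.37) × (0.161936/0.00197972) = 0.702703 × 81.7974 ≈ 57.4793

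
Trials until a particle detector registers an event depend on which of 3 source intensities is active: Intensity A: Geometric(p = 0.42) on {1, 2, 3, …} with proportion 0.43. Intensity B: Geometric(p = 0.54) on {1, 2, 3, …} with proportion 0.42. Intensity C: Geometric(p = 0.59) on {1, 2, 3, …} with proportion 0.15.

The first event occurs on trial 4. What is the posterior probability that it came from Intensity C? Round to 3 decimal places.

Apply Bayes' rule: the posterior for each component is proportional to its prior times its likelihood at x.
Component likelihoods at x = 4:
  f_A = 0.42·(1−0.42)^3 = 0.42·0.195112 = 0.081947
  f_B = 0.54·(1−0.54)^3 = 0.54·0.097336 = 0.0525614
  f_C = 0.59·(1−0.59)^3 = 0.59·0.068921 = 0.0406634
Multiply by the mixture weights:
  π_A·f_A = 0.43 × 0.081947 = 0.0352372
  π_B·f_B = 0.42 × 0.0525614 = 0.0220758
  π_C·f_C = 0.15 × 0.0406634 = 0.00609951
Evidence: 0.0352372 + 0.0220758 + 0.00609951 = 0.0634125
P(Intensity C | the observation) ≈ 0.096

0.096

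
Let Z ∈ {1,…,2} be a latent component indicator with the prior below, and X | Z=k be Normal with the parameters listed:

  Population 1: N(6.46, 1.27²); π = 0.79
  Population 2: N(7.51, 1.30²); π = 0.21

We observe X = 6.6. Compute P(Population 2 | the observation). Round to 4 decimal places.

The responsibility of component k is w_k f_k(x) divided by Σ_j w_j f_j(x).
Component likelihoods at x = 6.6:
  L_1 = 0.312225
  L_2 = 0.240195
Prior × likelihood for each component:
  w_1·L_1 = 0.79 × 0.312225 = 0.246658
  w_2·L_2 = 0.21 × 0.240195 = 0.050441
Marginal: 0.246658 + 0.050441 = 0.297099
So the posterior for Population 2 is 0.050441 / 0.297099 ≈ 0.1698.

0.1698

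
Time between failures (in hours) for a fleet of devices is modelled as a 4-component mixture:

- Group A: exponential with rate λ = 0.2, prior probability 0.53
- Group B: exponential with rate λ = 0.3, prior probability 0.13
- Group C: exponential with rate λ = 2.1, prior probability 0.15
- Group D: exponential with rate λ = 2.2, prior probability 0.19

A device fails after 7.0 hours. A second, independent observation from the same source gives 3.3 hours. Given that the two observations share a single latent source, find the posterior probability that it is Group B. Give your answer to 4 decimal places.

Apply Bayes' rule: the posterior for each component is proportional to its prior times its likelihood at x.
Since both observations come from the same component, the likelihood for component k is f_k(x₁)·f_k(x₂).
  L_A = [0.2·e^(−0.2·7.0) = 0.2·e^(−1.4000) = 0.0493194] × [0.10337] = 0.00509816
  L_B = [0.3·e^(−0.3·7.0) = 0.3·e^(−2.1000) = 0.0367369] × [0.111473] = 0.00409518
  L_C = [2.1·e^(−2.1·7.0) = 2.1·e^(−14.7000) = 8.67142e-07] × [0.0020538] = 1.78094e-09
  L_D = [2.2·e^(−2.2·7.0) = 2.2·e^(−15.4000) = 4.51115e-07] × [0.00154684] = 6.97802e-10
Unnormalised posteriors:
  π_A·L_A = 0.53 × 0.00509816 = 0.00270202
  π_B·L_B = 0.13 × 0.00409518 = 0.000532373
  π_C·L_C = 0.15 × 1.78094e-09 = 2.67141e-10
  π_D·L_D = 0.19 × 6.97802e-10 = 1.32582e-10
Sum: 0.00270202 + 0.000532373 + 2.67141e-10 + 1.32582e-10 = 0.0032344
Responsibility of Group B: 0.000532373 / 0.0032344 ≈ 0.1646

0.1646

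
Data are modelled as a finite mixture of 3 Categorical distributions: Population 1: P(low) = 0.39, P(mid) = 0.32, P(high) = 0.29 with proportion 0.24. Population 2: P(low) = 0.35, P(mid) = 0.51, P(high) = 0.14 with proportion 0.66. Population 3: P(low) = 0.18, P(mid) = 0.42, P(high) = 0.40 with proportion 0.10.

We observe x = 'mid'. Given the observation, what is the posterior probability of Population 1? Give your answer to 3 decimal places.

Posterior ∝ prior × likelihood, so P(k | x) ∝ π_k f_k(x); normalise over all components.
Evaluate each component's likelihood at the observed value:
  f_1 = P(mid | comp) = 0.32
  f_2 = P(mid | comp) = 0.51
  f_3 = P(mid | comp) = 0.42
Unnormalised posteriors:
  π_1·f_1 = 0.24 × 0.32 = 0.0768
  π_2·f_2 = 0.66 × 0.51 = 0.3366
  π_3·f_3 = 0.10 × 0.42 = 0.042
Evidence: 0.0768 + 0.3366 + 0.042 = 0.4554
P(Population 1 | data) = 0.0768 / 0.4554 ≈ 0.169

0.169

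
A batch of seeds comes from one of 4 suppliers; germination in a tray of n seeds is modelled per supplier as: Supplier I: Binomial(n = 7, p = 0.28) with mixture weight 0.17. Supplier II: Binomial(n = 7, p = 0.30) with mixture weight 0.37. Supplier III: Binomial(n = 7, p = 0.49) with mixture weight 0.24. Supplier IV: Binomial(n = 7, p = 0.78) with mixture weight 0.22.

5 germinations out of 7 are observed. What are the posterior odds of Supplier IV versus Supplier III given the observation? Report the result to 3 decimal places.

1.743

The posterior odds equal the prior odds times the likelihood ratio: (π_i/π_j)·(f_i(x)/f_j(x)).
Component likelihoods at x = 5 germinations out of 7:
  L_I = C(7,5)·0.28^5·0.72^2 = 21·0.00172104·0.5184 = 0.0187359
  L_II = C(7,5)·0.30^5·0.70^2 = 21·0.00243·0.49 = 0.0250047
  L_III = C(7,5)·0.49^5·0.51^2 = 21·0.0282475·0.2601 = 0.154291
  L_IV = C(7,5)·0.78^5·0.22^2 = 21·0.288717·0.0484 = 0.293452
0.0645595 / 0.0370298 ≈ 1.743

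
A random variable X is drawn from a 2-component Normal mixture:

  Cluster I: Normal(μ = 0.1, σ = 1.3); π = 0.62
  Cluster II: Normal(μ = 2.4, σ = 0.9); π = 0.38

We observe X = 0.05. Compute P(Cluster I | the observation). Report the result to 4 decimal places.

0.9715

By Bayes' theorem, P(k | x) = π_k f_k(x) / Σ_j π_j f_j(x).
Evaluate each component's likelihood at the observed value:
  L_I = (1/(1.3·√(2π)))·exp(−(0.05−0.1)²/(2·1.3²)) = 0.306879·exp(-0.00074) = 0.306652
  L_II = (1/(0.9·√(2π)))·exp(−(0.05−2.4)²/(2·0.9²)) = 0.443269·exp(-3.40895) = 0.0146615
Prior × likelihood for each component:
  π_I·L_I = 0.62 × 0.306652 = 0.190124
  π_II·L_II = 0.38 × 0.0146615 = 0.00557138
Normaliser: 0.190124 + 0.00557138 = 0.195695
So the posterior for Cluster I is 0.190124 / 0.195695 ≈ 0.9715.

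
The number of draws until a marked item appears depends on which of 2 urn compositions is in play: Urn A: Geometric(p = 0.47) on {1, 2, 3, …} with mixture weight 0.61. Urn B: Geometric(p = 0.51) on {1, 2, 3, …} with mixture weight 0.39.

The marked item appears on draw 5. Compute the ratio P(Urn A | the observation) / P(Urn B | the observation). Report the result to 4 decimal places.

Posterior odds = (π_i f_i(x)) / (π_j f_j(x)); the normalising sum cancels.
Evaluate each component's likelihood at the observed value:
  L_A = 0.47·(1−0.47)^4 = 0.47·0.0789048 = 0.0370853
  L_B = 0.51·(1−0.51)^4 = 0.51·0.057648 = 0.0294005
Odds = (0.61/0.39) × (0.0370853/0.0294005) = 1.5641 × 1.26138 ≈ 1.9729

1.9729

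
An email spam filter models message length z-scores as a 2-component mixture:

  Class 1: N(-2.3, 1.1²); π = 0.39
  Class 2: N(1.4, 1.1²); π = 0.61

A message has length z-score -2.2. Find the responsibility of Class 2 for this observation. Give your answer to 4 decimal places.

Apply Bayes' rule: the posterior for each component is proportional to its prior times its likelihood at x.
Evaluate each component's likelihood at the observed value:
  f_1 = (1/(1.1·√(2π)))·exp(−(-2.2−-2.3)²/(2·1.1²)) = 0.362675·exp(-0.00413) = 0.361179
  f_2 = (1/(1.1·√(2π)))·exp(−(-2.2−1.4)²/(2·1.1²)) = 0.362675·exp(-5.35537) = 0.00171281
Prior × likelihood for each component:
  w_1·f_1 = 0.39 × 0.361179 = 0.14086
  w_2·f_2 = 0.61 × 0.00171281 = 0.00104481
Sum: 0.14086 + 0.00104481 = 0.141905
So the posterior for Class 2 is 0.00104481 / 0.141905 ≈ 0.0074.

0.0074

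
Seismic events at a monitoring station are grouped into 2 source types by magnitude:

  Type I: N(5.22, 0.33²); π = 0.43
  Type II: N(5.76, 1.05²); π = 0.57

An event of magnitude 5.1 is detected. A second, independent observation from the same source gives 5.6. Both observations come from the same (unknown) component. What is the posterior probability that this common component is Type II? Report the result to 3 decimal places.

0.180

P(component k | x) = w_k·f_k(x) / marginal(x), where marginal(x) = Σ_j w_j·f_j(x).
Since both observations come from the same component, the likelihood for component k is f_k(x₁)·f_k(x₂).
  f_I = [1.13157] × [0.622962] = 0.704927
  f_II = [0.311835] × [0.375559] = 0.117113
Weight by the priors:
  w_I·f_I = 0.43 × 0.704927 = 0.303119
  w_II·f_II = 0.57 × 0.117113 = 0.0667543
Normaliser: 0.303119 + 0.0667543 = 0.369873
P(Type II | x) = 0.0667543 / 0.369873 ≈ 0.180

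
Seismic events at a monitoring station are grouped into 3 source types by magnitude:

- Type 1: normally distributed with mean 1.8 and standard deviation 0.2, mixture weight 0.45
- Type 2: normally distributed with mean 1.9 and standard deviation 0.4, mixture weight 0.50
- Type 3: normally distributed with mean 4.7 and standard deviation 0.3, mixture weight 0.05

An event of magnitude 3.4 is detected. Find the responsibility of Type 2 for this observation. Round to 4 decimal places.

0.9875

Apply Bayes' rule: the posterior for each component is proportional to its prior times its likelihood at x.
Normal densities:
  f_1 = (1/(0.2·√(2π)))·exp(−(3.4−1.8)²/(2·0.2²)) = 1.994711·exp(-32.00000) = 2.52614e-14
  f_2 = (1/(0.4·√(2π)))·exp(−(3.4−1.9)²/(2·0.4²)) = 0.997356·exp(-7.03125) = 0.000881489
  f_3 = (1/(0.3·√(2π)))·exp(−(3.4−4.7)²/(2·0.3²)) = 1.329808·exp(-9.38889) = 0.000111236
Unnormalised posteriors:
  π_1·f_1 = 0.45 × 2.52614e-14 = 1.13676e-14
  π_2·f_2 = 0.50 × 0.000881489 = 0.000440745
  π_3·f_3 = 0.05 × 0.000111236 = 5.56181e-06
Marginal: 1.13676e-14 + 0.000440745 + 5.56181e-06 = 0.000446306
P(Type 2 | the observation) = 0.000440745 / 0.000446306 ≈ 0.9875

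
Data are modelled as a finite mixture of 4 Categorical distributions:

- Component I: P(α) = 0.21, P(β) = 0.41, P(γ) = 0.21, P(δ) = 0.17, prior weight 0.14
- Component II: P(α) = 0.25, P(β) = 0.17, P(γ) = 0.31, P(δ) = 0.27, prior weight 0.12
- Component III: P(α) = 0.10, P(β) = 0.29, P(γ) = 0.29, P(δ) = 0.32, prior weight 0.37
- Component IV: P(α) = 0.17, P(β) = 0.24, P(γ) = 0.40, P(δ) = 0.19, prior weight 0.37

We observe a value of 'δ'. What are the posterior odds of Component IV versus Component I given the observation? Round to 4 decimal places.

2.9538

The posterior odds equal the prior odds times the likelihood ratio: (w_i/w_j)·(f_i(x)/f_j(x)).
Component likelihoods at x = 'δ':
  f_I = 0.17
  f_II = 0.27
  f_III = 0.32
  f_IV = 0.19
Odds = (0.37/0.14) × (0.19/0.17) = 2.64286 × 1.11765 ≈ 2.9538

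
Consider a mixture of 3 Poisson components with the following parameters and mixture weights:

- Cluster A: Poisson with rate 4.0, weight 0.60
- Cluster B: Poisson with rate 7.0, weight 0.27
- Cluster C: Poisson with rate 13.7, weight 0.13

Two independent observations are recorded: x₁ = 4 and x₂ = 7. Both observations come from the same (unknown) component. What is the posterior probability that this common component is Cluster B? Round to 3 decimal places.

0.344

The responsibility of component k is P(Z=k) f_k(x) divided by Σ_j P(Z=j) f_j(x).
Since both observations come from the same component, the likelihood for component k is f_k(x₁)·f_k(x₂).
  f_A = [e^(−4.0)·4.0^4/4! = 0.195367] × [0.0595404] = 0.0116322
  f_B = [e^(−7.0)·7.0^4/4! = 0.0912262] × [0.149003] = 0.013593
  f_C = [e^(−13.7)·13.7^4/4! = 0.00164754] × [0.0201734] = 3.32365e-05
Weight by the priors:
  P(Z=A)·f_A = 0.60 × 0.0116322 = 0.00697933
  P(Z=B)·f_B = 0.27 × 0.013593 = 0.0036701
  P(Z=C)·f_C = 0.13 × 3.32365e-05 = 4.32075e-06
Marginal: 0.00697933 + 0.0036701 + 4.32075e-06 = 0.0106537
Responsibility of Cluster B: 0.0036701 / 0.0106537 ≈ 0.344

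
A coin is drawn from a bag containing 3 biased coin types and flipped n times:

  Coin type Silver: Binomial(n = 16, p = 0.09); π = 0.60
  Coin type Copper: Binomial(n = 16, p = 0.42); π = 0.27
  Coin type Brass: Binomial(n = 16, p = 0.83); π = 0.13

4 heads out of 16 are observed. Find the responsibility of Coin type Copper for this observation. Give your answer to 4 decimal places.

Posterior ∝ prior × likelihood, so P(k | x) ∝ π_k f_k(x); normalise over all components.
Component likelihoods at x = 4 heads out of 16:
  f_Silver = 0.0385069
  f_Copper = 0.0820738
  f_Brass = 5.03235e-07
Unnormalised posteriors:
  π_Silver·f_Silver = 0.60 × 0.0385069 = 0.0231041
  π_Copper·f_Copper = 0.27 × 0.0820738 = 0.0221599
  π_Brass·f_Brass = 0.13 × 5.03235e-07 = 6.54205e-08
Denominator: 0.0231041 + 0.0221599 + 6.54205e-08 = 0.0452641
P(Coin type Copper | data) = 0.0221599 / 0.0452641 ≈ 0.4896

0.4896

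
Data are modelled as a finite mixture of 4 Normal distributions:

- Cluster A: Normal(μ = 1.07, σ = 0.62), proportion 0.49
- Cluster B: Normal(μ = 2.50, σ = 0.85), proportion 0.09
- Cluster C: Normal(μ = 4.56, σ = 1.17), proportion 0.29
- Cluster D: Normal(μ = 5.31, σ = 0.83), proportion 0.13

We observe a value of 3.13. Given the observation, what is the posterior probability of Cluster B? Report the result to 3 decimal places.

Posterior ∝ prior × likelihood, so P(k | x) ∝ π_k f_k(x); normalise over all components.
Normal densities:
  L_A = (1/(0.62·√(2π)))·exp(−(3.13−1.07)²/(2·0.62²)) = 0.643455·exp(-5.51977) = 0.00257817
  L_B = (1/(0.85·√(2π)))·exp(−(3.13−2.50)²/(2·0.85²)) = 0.469344·exp(-0.27467) = 0.356618
  L_C = (1/(1.17·√(2π)))·exp(−(3.13−4.56)²/(2·1.17²)) = 0.340976·exp(-0.74691) = 0.161564
  L_D = (1/(0.83·√(2π)))·exp(−(3.13−5.31)²/(2·0.83²)) = 0.480653·exp(-3.44927) = 0.0152698
Prior × likelihood for each component:
  π_A·L_A = 0.49 × 0.00257817 = 0.00126331
  π_B·L_B = 0.09 × 0.356618 = 0.0320956
  π_C·L_C = 0.29 × 0.161564 = 0.0468535
  π_D·L_D = 0.13 × 0.0152698 = 0.00198508
Marginal: 0.00126331 + 0.0320956 + 0.0468535 + 0.00198508 = 0.0821974
Responsibility of Cluster B: 0.0320956 / 0.0821974 ≈ 0.390

0.390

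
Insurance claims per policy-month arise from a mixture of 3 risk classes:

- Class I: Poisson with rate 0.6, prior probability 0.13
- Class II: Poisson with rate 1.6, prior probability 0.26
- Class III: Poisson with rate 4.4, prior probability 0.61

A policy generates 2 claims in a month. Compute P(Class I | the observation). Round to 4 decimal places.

P(component k | x) = P(Z=k)·f_k(x) / marginal(x), where marginal(x) = Σ_j P(Z=j)·f_j(x).
Component likelihoods at x = 2 claims:
  p_I = e^(−0.6)·0.6^2/2! = 0.0987861
  p_II = e^(−1.6)·1.6^2/2! = 0.258428
  p_III = e^(−4.4)·4.4^2/2! = 0.118845
Multiply by the mixture weights:
  P(Z=I)·p_I = 0.13 × 0.0987861 = 0.0128422
  P(Z=II)·p_II = 0.26 × 0.258428 = 0.0671912
  P(Z=III)·p_III = 0.61 × 0.118845 = 0.0724952
Sum: 0.0128422 + 0.0671912 + 0.0724952 = 0.152529
P(Class I | 2 claims) = 0.0128422 / 0.152529 ≈ 0.0842

0.0842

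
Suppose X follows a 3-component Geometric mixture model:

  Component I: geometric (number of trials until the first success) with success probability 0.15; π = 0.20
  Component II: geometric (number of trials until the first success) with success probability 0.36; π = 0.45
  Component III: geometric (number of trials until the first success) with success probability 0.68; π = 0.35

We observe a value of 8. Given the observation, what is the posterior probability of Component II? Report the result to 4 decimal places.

Apply Bayes' rule: the posterior for each component is proportional to its prior times its likelihood at x.
Component likelihoods at x = 8:
  f_I = 0.15·(1−0.15)^7 = 0.15·0.320577 = 0.0480866
  f_II = 0.36·(1−0.36)^7 = 0.36·0.0439805 = 0.015833
  f_III = 0.68·(1−0.68)^7 = 0.68·0.000343597 = 0.000233646
Weight by the priors:
  π_I·f_I = 0.20 × 0.0480866 = 0.00961731
  π_II·f_II = 0.45 × 0.015833 = 0.00712484
  π_III·f_III = 0.35 × 0.000233646 = 8.17762e-05
Denominator: 0.00961731 + 0.00712484 + 8.17762e-05 = 0.0168239
So the posterior for Component II is 0.00712484 / 0.0168239 ≈ 0.4235.

0.4235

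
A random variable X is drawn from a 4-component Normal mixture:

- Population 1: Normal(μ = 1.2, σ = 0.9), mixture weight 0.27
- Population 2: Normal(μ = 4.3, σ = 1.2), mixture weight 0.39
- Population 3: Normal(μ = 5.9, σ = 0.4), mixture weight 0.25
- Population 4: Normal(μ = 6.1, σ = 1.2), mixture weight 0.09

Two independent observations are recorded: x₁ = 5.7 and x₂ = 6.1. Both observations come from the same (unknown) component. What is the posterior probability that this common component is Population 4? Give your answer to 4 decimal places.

By Bayes' theorem, P(k | x) = π_k f_k(x) / Σ_j π_j f_j(x).
Since both observations come from the same component, the likelihood for component k is f_k(x₁)·f_k(x₂).
  f_1 = [1.65191e-06] × [1.62179e-07] = 2.67905e-13
  f_2 = [0.168332] × [0.107931] = 0.0181683
  f_3 = [0.880163] × [0.880163] = 0.774687
  f_4 = [0.314486] × [0.332452] = 0.104551
Prior × likelihood for each component:
  π_1·f_1 = 0.27 × 2.67905e-13 = 7.23344e-14
  π_2·f_2 = 0.39 × 0.0181683 = 0.00708565
  π_3·f_3 = 0.25 × 0.774687 = 0.193672
  π_4·f_4 = 0.09 × 0.104551 = 0.00940963
Denominator: 7.23344e-14 + 0.00708565 + 0.193672 + 0.00940963 = 0.210167
P(Population 4 | data) = 0.00940963 / 0.210167 ≈ 0.0448

0.0448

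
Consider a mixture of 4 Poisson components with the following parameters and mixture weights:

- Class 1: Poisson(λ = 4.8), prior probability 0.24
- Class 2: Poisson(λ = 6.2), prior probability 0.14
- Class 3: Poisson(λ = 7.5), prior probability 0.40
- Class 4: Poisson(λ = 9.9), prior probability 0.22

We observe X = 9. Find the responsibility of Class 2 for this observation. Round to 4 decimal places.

0.1158

By Bayes' theorem, P(k | x) = w_k f_k(x) / Σ_j w_j f_j(x).
Poisson probabilities:
  L_1 = e^(−4.8)·4.8^9/9! = 0.0306757
  L_2 = e^(−6.2)·6.2^9/9! = 0.0757071
  L_3 = e^(−7.5)·7.5^9/9! = 0.11444
  L_4 = e^(−9.9)·9.9^9/9! = 0.12631
Prior × likelihood for each component:
  w_1·L_1 = 0.24 × 0.0306757 = 0.00736217
  w_2·L_2 = 0.14 × 0.0757071 = 0.010599
  w_3·L_3 = 0.40 × 0.11444 = 0.0457762
  w_4·L_4 = 0.22 × 0.12631 = 0.0277882
Denominator: 0.00736217 + 0.010599 + 0.0457762 + 0.0277882 = 0.0915256
Responsibility of Class 2: 0.010599 / 0.0915256 ≈ 0.1158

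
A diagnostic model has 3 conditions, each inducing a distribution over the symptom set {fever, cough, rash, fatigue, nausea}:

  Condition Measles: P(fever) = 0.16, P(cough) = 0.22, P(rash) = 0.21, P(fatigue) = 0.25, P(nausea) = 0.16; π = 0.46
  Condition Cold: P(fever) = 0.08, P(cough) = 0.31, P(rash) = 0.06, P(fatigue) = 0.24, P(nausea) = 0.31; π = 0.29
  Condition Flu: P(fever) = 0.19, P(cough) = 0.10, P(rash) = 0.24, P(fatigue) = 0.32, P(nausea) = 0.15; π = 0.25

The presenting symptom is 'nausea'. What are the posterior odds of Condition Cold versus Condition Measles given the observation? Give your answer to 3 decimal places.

Only the two components matter; the odds are (π_i f_i(x)) / (π_j f_j(x)).
Component likelihoods at x = 'nausea':
  p_Measles = 0.16
  p_Cold = 0.31
  p_Flu = 0.15
0.0899 / 0.0736 ≈ 1.221

1.221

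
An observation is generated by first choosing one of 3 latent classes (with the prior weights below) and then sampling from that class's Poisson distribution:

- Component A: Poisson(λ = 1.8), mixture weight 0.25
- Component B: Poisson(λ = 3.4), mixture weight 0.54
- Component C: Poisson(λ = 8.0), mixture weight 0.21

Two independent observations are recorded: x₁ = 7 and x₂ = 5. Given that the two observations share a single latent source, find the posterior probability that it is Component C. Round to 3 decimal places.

The responsibility of component k is π_k f_k(x) divided by Σ_j π_j f_j(x).
Since both observations come from the same component, the likelihood for component k is f_k(x₁)·f_k(x₂).
  p_A = [0.00200792] × [0.0260286] = 5.22635e-05
  p_B = [0.0347793] × [0.126361] = 0.00439474
  p_C = [0.139587] × [0.0916037] = 0.0127866
Weight by the priors:
  π_A·p_A = 0.25 × 5.22635e-05 = 1.30659e-05
  π_B·p_B = 0.54 × 0.00439474 = 0.00237316
  π_C·p_C = 0.21 × 0.0127866 = 0.00268519
Evidence: 1.30659e-05 + 0.00237316 + 0.00268519 = 0.00507142
P(Component C | data) ≈ 0.529

0.529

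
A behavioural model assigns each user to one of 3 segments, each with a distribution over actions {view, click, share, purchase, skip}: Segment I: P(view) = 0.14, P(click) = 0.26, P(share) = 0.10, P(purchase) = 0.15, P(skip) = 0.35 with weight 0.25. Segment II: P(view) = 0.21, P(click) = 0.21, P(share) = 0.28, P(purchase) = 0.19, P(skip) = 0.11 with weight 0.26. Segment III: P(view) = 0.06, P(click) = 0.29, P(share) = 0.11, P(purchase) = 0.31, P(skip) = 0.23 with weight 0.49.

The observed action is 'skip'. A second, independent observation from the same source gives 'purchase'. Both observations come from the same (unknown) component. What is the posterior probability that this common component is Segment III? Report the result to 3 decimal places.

0.653

P(component k | x) = P(Z=k)·f_k(x) / marginal(x), where marginal(x) = Σ_j P(Z=j)·f_j(x).
Since both observations come from the same component, the likelihood for component k is f_k(x₁)·f_k(x₂).
  f_I = [P(skip | comp) = 0.35] × [0.15] = 0.0525
  f_II = [P(skip | comp) = 0.11] × [0.19] = 0.0209
  f_III = [P(skip | comp) = 0.23] × [0.31] = 0.0713
Prior × likelihood for each component:
  P(Z=I)·f_I = 0.25 × 0.0525 = 0.013125
  P(Z=II)·f_II = 0.26 × 0.0209 = 0.005434
  P(Z=III)·f_III = 0.49 × 0.0713 = 0.034937
Sum: 0.013125 + 0.005434 + 0.034937 = 0.053496
P(Segment III | x) = 0.034937 / 0.053496 ≈ 0.653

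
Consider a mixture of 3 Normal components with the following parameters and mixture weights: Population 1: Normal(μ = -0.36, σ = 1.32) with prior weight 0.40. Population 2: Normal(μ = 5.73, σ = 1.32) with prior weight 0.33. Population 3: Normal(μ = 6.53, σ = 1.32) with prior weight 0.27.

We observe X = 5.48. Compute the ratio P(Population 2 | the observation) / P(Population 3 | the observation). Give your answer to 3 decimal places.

The posterior odds equal the prior odds times the likelihood ratio: (P(Z=i)/P(Z=j))·(f_i(x)/f_j(x)).
Normal densities:
  p_1 = (1/(1.32·√(2π)))·exp(−(5.48−-0.36)²/(2·1.32²)) = 0.302229·exp(-9.78696) = 1.6979e-05
  p_2 = (1/(1.32·√(2π)))·exp(−(5.48−5.73)²/(2·1.32²)) = 0.302229·exp(-0.01794) = 0.296857
  p_3 = (1/(1.32·√(2π)))·exp(−(5.48−6.53)²/(2·1.32²)) = 0.302229·exp(-0.31637) = 0.220261
0.0979628 / 0.0594703 ≈ 1.647

1.647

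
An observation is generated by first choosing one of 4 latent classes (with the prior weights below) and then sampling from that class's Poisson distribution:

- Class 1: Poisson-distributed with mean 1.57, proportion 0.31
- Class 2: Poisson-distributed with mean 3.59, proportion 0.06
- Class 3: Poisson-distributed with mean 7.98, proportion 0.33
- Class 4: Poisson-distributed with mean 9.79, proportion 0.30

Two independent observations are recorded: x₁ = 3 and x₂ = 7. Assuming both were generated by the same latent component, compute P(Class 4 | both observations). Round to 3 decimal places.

P(component k | x) = π_k·f_k(x) / marginal(x), where marginal(x) = Σ_j π_j·f_j(x).
Since both observations come from the same component, the likelihood for component k is f_k(x₁)·f_k(x₂).
  p_1 = [0.134185] × [0.000970565] = 0.000130236
  p_2 = [0.212821] × [0.0420837] = 0.00895629
  p_3 = [0.0289859] × [0.139933] = 0.00405609
  p_4 = [0.00875899] × [0.0957867] = 0.000838995
Weight by the priors:
  π_1·p_1 = 0.31 × 0.000130236 = 4.03731e-05
  π_2·p_2 = 0.06 × 0.00895629 = 0.000537378
  π_3·p_3 = 0.33 × 0.00405609 = 0.00133851
  π_4·p_4 = 0.30 × 0.000838995 = 0.000251698
Evidence: 4.03731e-05 + 0.000537378 + 0.00133851 + 0.000251698 = 0.00216796
P(Class 4 | x₁,x₂) ≈ 0.116

0.116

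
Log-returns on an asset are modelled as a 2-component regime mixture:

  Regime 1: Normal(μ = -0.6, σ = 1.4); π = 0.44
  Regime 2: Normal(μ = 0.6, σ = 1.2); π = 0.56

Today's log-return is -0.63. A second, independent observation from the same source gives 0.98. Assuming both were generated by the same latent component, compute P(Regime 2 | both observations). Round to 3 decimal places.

Posterior ∝ prior × likelihood, so P(k | x) ∝ w_k f_k(x); normalise over all components.
Since both observations come from the same component, the likelihood for component k is f_k(x₁)·f_k(x₂).
  p_1 = [(1/(1.4·√(2π)))·exp(−(-0.63−-0.6)²/(2·1.4²)) = 0.284959·exp(-0.00023) = 0.284893] × [0.150733] = 0.0429427
  p_2 = [(1/(1.2·√(2π)))·exp(−(-0.63−0.6)²/(2·1.2²)) = 0.332452·exp(-0.52531) = 0.196602] × [0.316194] = 0.0621645
Unnormalised posteriors:
  w_1·p_1 = 0.44 × 0.0429427 = 0.0188948
  w_2·p_2 = 0.56 × 0.0621645 = 0.0348121
Marginal: 0.0188948 + 0.0348121 = 0.0537069
P(Regime 2 | x₁,x₂) = 0.0348121 / 0.0537069 ≈ 0.648

0.648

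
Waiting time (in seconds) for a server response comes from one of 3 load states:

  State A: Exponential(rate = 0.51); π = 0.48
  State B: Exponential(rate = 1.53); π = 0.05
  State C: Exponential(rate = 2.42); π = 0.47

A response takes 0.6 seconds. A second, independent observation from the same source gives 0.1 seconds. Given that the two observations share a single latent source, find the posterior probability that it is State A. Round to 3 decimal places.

By Bayes' theorem, P(k | x) = π_k f_k(x) / Σ_j π_j f_j(x).
Since both observations come from the same component, the likelihood for component k is f_k(x₁)·f_k(x₂).
  p_A = [0.51·e^(−0.51·0.6) = 0.51·e^(−0.3060) = 0.375557] × [0.484642] = 0.182011
  p_B = [1.53·e^(−1.53·0.6) = 1.53·e^(−0.9180) = 0.610955] × [1.31294] = 0.802146
  p_C = [2.42·e^(−2.42·0.6) = 2.42·e^(−1.4520) = 0.566526] × [1.89984] = 1.07631
Multiply by the mixture weights:
  π_A·p_A = 0.48 × 0.182011 = 0.0873652
  π_B·p_B = 0.05 × 0.802146 = 0.0401073
  π_C·p_C = 0.47 × 1.07631 = 0.505864
Marginal: 0.0873652 + 0.0401073 + 0.505864 = 0.633336
P(State A | x₁,x₂) = 0.0873652 / 0.633336 ≈ 0.138

0.138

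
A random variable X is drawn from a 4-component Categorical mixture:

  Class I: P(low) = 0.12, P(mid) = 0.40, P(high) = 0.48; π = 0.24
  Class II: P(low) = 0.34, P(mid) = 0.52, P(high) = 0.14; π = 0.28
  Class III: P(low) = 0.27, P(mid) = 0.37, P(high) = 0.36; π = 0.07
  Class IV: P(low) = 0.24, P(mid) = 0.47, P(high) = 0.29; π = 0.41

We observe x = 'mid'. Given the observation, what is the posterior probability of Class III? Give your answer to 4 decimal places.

0.0563

By Bayes' theorem, P(k | x) = π_k f_k(x) / Σ_j π_j f_j(x).
Categorical probabilities:
  L_I = P(mid | comp) = 0.40
  L_II = P(mid | comp) = 0.52
  L_III = P(mid | comp) = 0.37
  L_IV = P(mid | comp) = 0.47
Unnormalised posteriors:
  π_I·L_I = 0.24 × 0.4 = 0.096
  π_II·L_II = 0.28 × 0.52 = 0.1456
  π_III·L_III = 0.07 × 0.37 = 0.0259
  π_IV·L_IV = 0.41 × 0.47 = 0.1927
Denominator: 0.096 + 0.1456 + 0.0259 + 0.1927 = 0.4602
P(Class III | the observation) ≈ 0.0563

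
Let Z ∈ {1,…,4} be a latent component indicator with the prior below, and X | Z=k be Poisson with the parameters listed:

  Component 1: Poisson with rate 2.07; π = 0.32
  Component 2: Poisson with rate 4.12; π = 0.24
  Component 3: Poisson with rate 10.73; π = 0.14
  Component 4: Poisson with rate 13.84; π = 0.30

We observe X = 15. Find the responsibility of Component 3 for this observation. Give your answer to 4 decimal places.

The responsibility of component k is w_k f_k(x) divided by Σ_j w_j f_j(x).
Evaluate each component's likelihood at the observed value:
  p_1 = e^(−2.07)·2.07^15/15! = 5.29744e-09
  p_2 = e^(−4.12)·4.12^15/15! = 2.07809e-05
  p_3 = e^(−10.73)·10.73^15/15! = 0.0481411
  p_4 = e^(−13.84)·13.84^15/15! = 0.0977026
Multiply by the mixture weights:
  w_1·p_1 = 0.32 × 5.29744e-09 = 1.69518e-09
  w_2·p_2 = 0.24 × 2.07809e-05 = 4.98743e-06
  w_3·p_3 = 0.14 × 0.0481411 = 0.00673976
  w_4·p_4 = 0.30 × 0.0977026 = 0.0293108
Marginal: 1.69518e-09 + 4.98743e-06 + 0.00673976 + 0.0293108 = 0.0360555
P(Component 3 | x) ≈ 0.1869

0.1869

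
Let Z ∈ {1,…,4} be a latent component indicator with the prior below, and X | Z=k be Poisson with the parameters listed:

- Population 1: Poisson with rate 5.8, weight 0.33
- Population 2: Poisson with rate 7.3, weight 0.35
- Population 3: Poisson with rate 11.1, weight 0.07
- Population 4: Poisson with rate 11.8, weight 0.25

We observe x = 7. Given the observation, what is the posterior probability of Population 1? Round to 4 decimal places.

The responsibility of component k is π_k f_k(x) divided by Σ_j π_j f_j(x).
Evaluate each component's likelihood at the observed value:
  p_1 = 0.132635
  p_2 = 0.148074
  p_3 = 0.0622532
  p_4 = 0.0474317
Weight by the priors:
  π_1·p_1 = 0.33 × 0.132635 = 0.0437695
  π_2·p_2 = 0.35 × 0.148074 = 0.051826
  π_3·p_3 = 0.07 × 0.0622532 = 0.00435772
  π_4·p_4 = 0.25 × 0.0474317 = 0.0118579
Marginal: 0.0437695 + 0.051826 + 0.00435772 + 0.0118579 = 0.111811
So the posterior for Population 1 is 0.0437695 / 0.111811 ≈ 0.3915.

0.3915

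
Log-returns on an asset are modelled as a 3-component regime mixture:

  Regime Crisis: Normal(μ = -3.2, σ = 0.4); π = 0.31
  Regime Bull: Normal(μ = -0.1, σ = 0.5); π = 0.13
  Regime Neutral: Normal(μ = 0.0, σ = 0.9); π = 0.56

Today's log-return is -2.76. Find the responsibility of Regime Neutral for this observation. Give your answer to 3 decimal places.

0.013

Apply Bayes' rule: the posterior for each component is proportional to its prior times its likelihood at x.
Normal densities:
  p_Crisis = 0.54463
  p_Bull = 5.70364e-07
  p_Neutral = 0.00402271
Unnormalised posteriors:
  π_Crisis·p_Crisis = 0.31 × 0.54463 = 0.168835
  π_Bull·p_Bull = 0.13 × 5.70364e-07 = 7.41473e-08
  π_Neutral·p_Neutral = 0.56 × 0.00402271 = 0.00225272
Sum: 0.168835 + 7.41473e-08 + 0.00225272 = 0.171088
P(Regime Neutral | x) ≈ 0.013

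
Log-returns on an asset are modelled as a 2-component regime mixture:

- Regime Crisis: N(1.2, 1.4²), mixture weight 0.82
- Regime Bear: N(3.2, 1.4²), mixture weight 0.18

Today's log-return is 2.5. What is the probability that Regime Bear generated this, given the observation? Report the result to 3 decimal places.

The responsibility of component k is π_k f_k(x) divided by Σ_j π_j f_j(x).
Normal densities:
  f_Crisis = (1/(1.4·√(2π)))·exp(−(2.5−1.2)²/(2·1.4²)) = 0.284959·exp(-0.43112) = 0.18516
  f_Bear = (1/(1.4·√(2π)))·exp(−(2.5−3.2)²/(2·1.4²)) = 0.284959·exp(-0.12500) = 0.251475
Unnormalised posteriors:
  π_Crisis·f_Crisis = 0.82 × 0.18516 = 0.151831
  π_Bear·f_Bear = 0.18 × 0.251475 = 0.0452655
Sum: 0.151831 + 0.0452655 = 0.197097
P(Regime Bear | 2.5) = 0.0452655 / 0.197097 ≈ 0.230

0.230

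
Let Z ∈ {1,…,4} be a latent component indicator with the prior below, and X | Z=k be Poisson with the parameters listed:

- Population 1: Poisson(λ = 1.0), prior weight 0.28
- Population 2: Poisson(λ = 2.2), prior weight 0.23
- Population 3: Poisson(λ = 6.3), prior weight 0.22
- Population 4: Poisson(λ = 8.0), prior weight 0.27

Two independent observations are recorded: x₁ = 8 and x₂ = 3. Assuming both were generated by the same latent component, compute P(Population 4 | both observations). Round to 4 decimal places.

0.3537

Posterior ∝ prior × likelihood, so P(k | x) ∝ π_k f_k(x); normalise over all components.
Since both observations come from the same component, the likelihood for component k is f_k(x₁)·f_k(x₂).
  p_1 = [9.12399e-06] × [0.0613132] = 5.59422e-07
  p_2 = [0.00150804] × [0.196639] = 0.000296539
  p_3 = [0.113018] × [0.0765271] = 0.00864896
  p_4 = [0.139587] × [0.0286261] = 0.00399582
Multiply by the mixture weights:
  π_1·p_1 = 0.28 × 5.59422e-07 = 1.56638e-07
  π_2·p_2 = 0.23 × 0.000296539 = 6.8204e-05
  π_3·p_3 = 0.22 × 0.00864896 = 0.00190277
  π_4·p_4 = 0.27 × 0.00399582 = 0.00107887
Normaliser: 1.56638e-07 + 6.8204e-05 + 0.00190277 + 0.00107887 = 0.00305
P(Population 4 | x₁,x₂) ≈ 0.3537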